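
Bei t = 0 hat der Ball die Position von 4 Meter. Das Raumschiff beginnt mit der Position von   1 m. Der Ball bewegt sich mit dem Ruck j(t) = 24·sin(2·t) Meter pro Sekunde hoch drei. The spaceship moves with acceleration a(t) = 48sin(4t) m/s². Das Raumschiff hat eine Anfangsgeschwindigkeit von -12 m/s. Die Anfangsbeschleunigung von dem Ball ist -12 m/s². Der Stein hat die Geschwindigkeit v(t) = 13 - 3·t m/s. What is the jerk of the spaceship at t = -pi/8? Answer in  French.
En partant de l'accélération a(t) = 48·sin(4·t), nous prenons 1 dérivée. En dérivant l'accélération, nous obtenons le jerk: j(t) = 192·cos(4·t). En utilisant j(t) = 192·cos(4·t) et en substituant t = -pi/8, nous trouvons j = 0.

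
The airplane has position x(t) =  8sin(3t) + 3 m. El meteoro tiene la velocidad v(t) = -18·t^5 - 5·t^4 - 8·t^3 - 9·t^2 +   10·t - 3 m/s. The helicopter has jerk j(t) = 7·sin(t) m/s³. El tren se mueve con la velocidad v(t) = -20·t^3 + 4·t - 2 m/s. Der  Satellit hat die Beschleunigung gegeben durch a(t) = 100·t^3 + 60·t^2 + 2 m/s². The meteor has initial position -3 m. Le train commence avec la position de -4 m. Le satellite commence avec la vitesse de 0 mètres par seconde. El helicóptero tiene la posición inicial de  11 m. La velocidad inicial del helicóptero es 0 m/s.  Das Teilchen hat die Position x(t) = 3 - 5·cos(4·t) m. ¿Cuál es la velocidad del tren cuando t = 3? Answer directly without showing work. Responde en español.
v(3) = -530.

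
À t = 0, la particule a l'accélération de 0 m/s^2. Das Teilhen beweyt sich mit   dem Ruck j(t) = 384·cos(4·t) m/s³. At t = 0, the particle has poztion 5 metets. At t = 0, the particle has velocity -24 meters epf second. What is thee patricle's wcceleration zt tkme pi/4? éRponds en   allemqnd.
Um dies zu lösen, müssen wir 1 Stammfunktion unserer Gleichung für den Ruck j(t) = 384·cos(4·t) finden. Die Stammfunktion von dem Ruck, mit a(0) = 0, ergibt die Beschleunigung: a(t) = 96·sin(4·t). Mit a(t) = 96·sin(4·t) und Einsetzen von t = pi/4, finden wir a = 0.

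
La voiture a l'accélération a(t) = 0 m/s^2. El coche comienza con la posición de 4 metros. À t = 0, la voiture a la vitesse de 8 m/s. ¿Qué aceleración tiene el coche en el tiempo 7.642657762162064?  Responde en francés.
De l'équation de l'accélération a(t) = 0, nous substituons t = 7.642657762162064 pour obtenir a = 0.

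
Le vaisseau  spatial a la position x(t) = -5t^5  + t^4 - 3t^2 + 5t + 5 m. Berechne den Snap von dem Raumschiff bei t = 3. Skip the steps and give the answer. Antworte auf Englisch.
s(3) = -1776.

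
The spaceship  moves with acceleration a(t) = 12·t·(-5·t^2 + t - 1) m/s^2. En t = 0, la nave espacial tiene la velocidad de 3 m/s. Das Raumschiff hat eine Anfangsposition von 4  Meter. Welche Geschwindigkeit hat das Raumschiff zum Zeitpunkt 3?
Ausgehend von der Beschleunigung a(t) = 12·t·(-5·t^2 + t - 1), nehmen wir 1 Stammfunktion. Durch Integration von der Beschleunigung und Verwendung der Anfangsbedingung v(0) = 3, erhalten wir v(t) = -15·t^4 + 4·t^3 - 6·t^2 + 3. Aus der Gleichung für die Geschwindigkeit v(t) = -15·t^4 + 4·t^3 - 6·t^2 + 3, setzen wir t = 3 ein und erhalten v = -1158.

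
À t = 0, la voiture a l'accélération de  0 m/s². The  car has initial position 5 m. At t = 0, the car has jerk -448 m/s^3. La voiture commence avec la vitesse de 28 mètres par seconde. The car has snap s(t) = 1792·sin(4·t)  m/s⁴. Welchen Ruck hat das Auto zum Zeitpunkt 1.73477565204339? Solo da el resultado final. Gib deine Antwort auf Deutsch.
Der Ruck bei t = 1.73477565204339 ist j = -355.034987842791.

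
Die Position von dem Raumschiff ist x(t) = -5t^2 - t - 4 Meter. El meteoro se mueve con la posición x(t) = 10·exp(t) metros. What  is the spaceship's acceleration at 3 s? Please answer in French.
En partant de la position x(t) = -5·t^2 - t - 4, nous prenons 2 dérivées. En prenant d/dt de x(t), nous trouvons v(t) = -10·t - 1. En dérivant la vitesse, nous obtenons l'accélération: a(t) = -10. Nous avons l'accélération a(t) = -10. En substituant t = 3: a(3) = -10.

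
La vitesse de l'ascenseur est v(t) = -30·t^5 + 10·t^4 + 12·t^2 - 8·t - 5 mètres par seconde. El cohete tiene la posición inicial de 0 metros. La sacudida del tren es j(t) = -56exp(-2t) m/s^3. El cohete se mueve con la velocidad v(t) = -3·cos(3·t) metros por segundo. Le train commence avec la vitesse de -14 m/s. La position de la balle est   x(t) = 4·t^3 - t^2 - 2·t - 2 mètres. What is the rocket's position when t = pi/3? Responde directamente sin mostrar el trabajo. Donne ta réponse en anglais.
The answer is 0.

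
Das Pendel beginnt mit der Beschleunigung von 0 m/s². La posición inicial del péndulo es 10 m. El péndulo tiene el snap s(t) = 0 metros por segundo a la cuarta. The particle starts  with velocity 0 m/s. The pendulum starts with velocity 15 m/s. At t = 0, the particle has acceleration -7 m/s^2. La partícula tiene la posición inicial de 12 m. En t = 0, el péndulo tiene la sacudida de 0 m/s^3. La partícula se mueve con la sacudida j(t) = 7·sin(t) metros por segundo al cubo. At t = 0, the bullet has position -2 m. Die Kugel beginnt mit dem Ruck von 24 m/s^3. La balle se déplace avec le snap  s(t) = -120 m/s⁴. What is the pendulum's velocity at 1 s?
To find the answer, we compute 3 antiderivatives of s(t) = 0. Taking ∫s(t)dt and applying j(0) = 0, we find j(t) = 0. Integrating jerk and using the initial condition a(0) = 0, we get a(t) = 0. Finding the antiderivative of a(t) and using v(0) = 15: v(t) = 15. We have velocity v(t) = 15. Substituting t = 1: v(1) = 15.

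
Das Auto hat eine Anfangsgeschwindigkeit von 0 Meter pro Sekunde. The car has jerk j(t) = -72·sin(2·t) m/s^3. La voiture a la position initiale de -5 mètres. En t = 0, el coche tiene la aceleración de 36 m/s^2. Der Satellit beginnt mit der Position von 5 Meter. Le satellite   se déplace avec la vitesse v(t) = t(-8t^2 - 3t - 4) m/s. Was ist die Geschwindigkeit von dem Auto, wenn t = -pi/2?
Ausgehend von dem Ruck j(t) = -72·sin(2·t), nehmen wir 2 Integrale. Die Stammfunktion von dem Ruck ist die Beschleunigung. Mit a(0) = 36 erhalten wir a(t) = 36·cos(2·t). Die Stammfunktion von der Beschleunigung ist die Geschwindigkeit. Mit v(0) = 0 erhalten wir v(t) = 18·sin(2·t). Mit v(t) = 18·sin(2·t) und Einsetzen von t = -pi/2, finden wir v = 0.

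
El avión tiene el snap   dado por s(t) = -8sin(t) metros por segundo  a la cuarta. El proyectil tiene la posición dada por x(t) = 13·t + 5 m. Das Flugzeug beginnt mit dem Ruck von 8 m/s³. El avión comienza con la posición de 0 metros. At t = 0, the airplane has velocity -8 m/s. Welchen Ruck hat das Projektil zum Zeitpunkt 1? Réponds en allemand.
Um dies zu lösen, müssen wir 3 Ableitungen unserer Gleichung für die Position x(t) = 13·t + 5 nehmen. Durch Ableiten von der Position erhalten wir die Geschwindigkeit: v(t) = 13. Mit d/dt von v(t) finden wir a(t) = 0. Die Ableitung von der Beschleunigung ergibt den Ruck: j(t) = 0. Aus der Gleichung für den Ruck j(t) = 0, setzen wir t = 1 ein und erhalten j = 0.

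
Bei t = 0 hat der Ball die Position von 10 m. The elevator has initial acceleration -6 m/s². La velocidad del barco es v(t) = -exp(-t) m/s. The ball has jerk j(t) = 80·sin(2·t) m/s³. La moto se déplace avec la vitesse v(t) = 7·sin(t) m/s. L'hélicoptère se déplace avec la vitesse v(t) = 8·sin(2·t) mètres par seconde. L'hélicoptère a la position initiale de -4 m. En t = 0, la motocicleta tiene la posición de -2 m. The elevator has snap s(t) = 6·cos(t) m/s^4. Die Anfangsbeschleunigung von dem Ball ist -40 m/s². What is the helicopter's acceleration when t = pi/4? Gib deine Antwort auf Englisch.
Starting from velocity v(t) = 8·sin(2·t), we take 1 derivative. Taking d/dt of v(t), we find a(t) = 16·cos(2·t). From the given acceleration equation a(t) = 16·cos(2·t), we substitute t = pi/4 to get a = 0.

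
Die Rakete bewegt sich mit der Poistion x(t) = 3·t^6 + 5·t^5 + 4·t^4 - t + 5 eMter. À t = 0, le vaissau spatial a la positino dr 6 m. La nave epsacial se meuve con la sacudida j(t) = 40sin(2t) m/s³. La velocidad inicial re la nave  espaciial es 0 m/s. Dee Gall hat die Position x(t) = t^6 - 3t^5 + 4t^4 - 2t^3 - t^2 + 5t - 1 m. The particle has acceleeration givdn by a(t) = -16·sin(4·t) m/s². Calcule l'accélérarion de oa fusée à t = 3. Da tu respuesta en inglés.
Starting from position x(t) = 3·t^6 + 5·t^5 + 4·t^4 - t + 5, we take 2 derivatives. Taking d/dt of x(t), we find v(t) = 18·t^5 + 25·t^4 + 16·t^3 - 1. Differentiating velocity, we get acceleration: a(t) = 90·t^4 + 100·t^3 + 48·t^2. From the given acceleration equation a(t) = 90·t^4 + 100·t^3 + 48·t^2, we substitute t = 3 to get a = 10422.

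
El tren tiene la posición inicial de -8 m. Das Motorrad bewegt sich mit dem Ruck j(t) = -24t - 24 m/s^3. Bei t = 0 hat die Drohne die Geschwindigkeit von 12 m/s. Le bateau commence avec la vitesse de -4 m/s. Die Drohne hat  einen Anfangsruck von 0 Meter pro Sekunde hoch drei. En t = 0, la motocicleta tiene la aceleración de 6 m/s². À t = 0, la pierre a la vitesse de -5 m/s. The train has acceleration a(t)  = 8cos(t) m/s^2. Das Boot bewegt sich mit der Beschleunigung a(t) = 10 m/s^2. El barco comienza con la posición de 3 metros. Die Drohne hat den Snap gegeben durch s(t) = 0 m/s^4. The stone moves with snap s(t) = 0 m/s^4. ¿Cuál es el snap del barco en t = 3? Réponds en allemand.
Um dies zu lösen, müssen wir 2 Ableitungen unserer Gleichung für die Beschleunigung a(t) = 10 nehmen. Durch Ableiten von der Beschleunigung erhalten wir den Ruck: j(t) = 0. Mit d/dt von j(t) finden wir s(t) = 0. Aus der Gleichung für den Snap s(t) = 0, setzen wir t = 3 ein und erhalten s = 0.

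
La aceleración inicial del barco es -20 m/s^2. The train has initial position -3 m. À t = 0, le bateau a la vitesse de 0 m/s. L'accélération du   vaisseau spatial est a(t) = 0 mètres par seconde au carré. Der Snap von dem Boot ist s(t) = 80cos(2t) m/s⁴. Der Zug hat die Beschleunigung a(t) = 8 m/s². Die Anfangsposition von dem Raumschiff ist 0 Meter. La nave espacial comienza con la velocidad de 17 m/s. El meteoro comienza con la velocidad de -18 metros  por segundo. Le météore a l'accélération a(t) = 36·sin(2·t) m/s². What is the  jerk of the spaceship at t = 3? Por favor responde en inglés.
We must differentiate our acceleration equation a(t) = 0 1 time. Taking d/dt of a(t), we find j(t) = 0. Using j(t) = 0 and substituting t = 3, we find j = 0.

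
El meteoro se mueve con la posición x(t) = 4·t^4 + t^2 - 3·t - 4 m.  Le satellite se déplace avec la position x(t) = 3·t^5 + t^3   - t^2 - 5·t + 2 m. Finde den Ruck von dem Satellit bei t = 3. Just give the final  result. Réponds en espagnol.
La sacudida en t = 3 es j = 1626.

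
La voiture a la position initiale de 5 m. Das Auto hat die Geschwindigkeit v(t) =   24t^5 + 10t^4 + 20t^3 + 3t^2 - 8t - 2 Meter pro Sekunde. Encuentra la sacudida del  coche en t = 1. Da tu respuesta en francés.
Pour résoudre ceci, nous devons prendre 2 dérivées de notre équation de la vitesse v(t) = 24·t^5 + 10·t^4 + 20·t^3 + 3·t^2 - 8·t - 2. La dérivée de la vitesse donne l'accélération: a(t) = 120·t^4 + 40·t^3 + 60·t^2 + 6·t - 8. En prenant d/dt de a(t), nous trouvons j(t) = 480·t^3 + 120·t^2 + 120·t + 6. En utilisant j(t) = 480·t^3 + 120·t^2 + 120·t + 6 et en substituant t = 1, nous trouvons j = 726.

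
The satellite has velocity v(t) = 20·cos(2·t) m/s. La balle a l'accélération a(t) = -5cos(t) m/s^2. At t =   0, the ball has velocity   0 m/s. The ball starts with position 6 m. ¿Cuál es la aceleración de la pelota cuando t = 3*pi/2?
Usando a(t) = -5·cos(t) y sustituyendo t = 3*pi/2, encontramos a = 0.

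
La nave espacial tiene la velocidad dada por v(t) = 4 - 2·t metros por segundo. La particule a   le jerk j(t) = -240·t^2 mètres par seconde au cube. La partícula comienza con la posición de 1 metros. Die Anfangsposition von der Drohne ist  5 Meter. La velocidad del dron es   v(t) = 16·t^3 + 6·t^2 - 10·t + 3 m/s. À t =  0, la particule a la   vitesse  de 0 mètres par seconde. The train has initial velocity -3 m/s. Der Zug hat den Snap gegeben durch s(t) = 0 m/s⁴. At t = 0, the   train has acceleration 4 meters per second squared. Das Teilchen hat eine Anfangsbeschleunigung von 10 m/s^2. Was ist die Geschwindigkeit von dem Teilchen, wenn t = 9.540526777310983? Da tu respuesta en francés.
Nous devons intégrer notre équation du jerk j(t) = -240·t^2 2 fois. En intégrant le jerk et en utilisant la condition initiale a(0) = 10, nous obtenons a(t) = 10 - 80·t^3. En intégrant l'accélération et en utilisant la condition initiale v(0) = 0, nous obtenons v(t) = -20·t^4 + 10·t. De l'équation de la vitesse v(t) = -20·t^4 + 10·t, nous substituons t = 9.540526777310983 pour obtenir v = -165603.414434166.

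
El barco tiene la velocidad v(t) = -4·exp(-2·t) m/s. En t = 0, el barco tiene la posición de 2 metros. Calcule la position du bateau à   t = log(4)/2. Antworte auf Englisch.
We must find the integral of our velocity equation v(t) = -4·exp(-2·t) 1 time. Finding the integral of v(t) and using x(0) = 2: x(t) = 2·exp(-2·t). Using x(t) = 2·exp(-2·t) and substituting t = log(4)/2, we find x = 1/2.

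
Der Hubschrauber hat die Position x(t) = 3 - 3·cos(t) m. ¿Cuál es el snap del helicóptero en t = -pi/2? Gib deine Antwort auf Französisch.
En partant de la position x(t) = 3 - 3·cos(t), nous prenons 4 dérivées. En prenant d/dt de x(t), nous trouvons v(t) = 3·sin(t). La dérivée de la vitesse donne l'accélération: a(t) = 3·cos(t). La dérivée de l'accélération donne le jerk: j(t) = -3·sin(t). En dérivant le jerk, nous obtenons le snap: s(t) = -3·cos(t). Nous avons le snap s(t) = -3·cos(t). En substituant t = -pi/2: s(-pi/2) = 0.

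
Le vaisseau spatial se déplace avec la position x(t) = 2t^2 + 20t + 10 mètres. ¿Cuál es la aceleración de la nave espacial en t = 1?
Para resolver esto, necesitamos tomar 2 derivadas de nuestra ecuación de la posición x(t) = 2·t^2 + 20·t + 10. Tomando d/dt de x(t), encontramos v(t) = 4·t + 20. La derivada de la velocidad da la aceleración: a(t) = 4. Tenemos la aceleración a(t) = 4. Sustituyendo t = 1: a(1) = 4.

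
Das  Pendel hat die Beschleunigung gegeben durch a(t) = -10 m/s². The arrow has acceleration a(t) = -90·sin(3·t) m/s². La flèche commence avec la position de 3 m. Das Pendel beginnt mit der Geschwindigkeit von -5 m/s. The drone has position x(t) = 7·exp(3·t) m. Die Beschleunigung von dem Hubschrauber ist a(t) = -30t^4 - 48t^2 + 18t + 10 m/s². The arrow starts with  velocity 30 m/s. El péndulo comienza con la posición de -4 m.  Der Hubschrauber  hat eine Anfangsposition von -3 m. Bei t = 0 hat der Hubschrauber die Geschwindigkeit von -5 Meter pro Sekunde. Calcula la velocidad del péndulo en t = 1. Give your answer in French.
En partant de l'accélération a(t) = -10, nous prenons 1 primitive. En prenant ∫a(t)dt et en appliquant v(0) = -5, nous trouvons v(t) = -10·t - 5. De l'équation de la vitesse v(t) = -10·t - 5, nous substituons t = 1 pour obtenir v = -15.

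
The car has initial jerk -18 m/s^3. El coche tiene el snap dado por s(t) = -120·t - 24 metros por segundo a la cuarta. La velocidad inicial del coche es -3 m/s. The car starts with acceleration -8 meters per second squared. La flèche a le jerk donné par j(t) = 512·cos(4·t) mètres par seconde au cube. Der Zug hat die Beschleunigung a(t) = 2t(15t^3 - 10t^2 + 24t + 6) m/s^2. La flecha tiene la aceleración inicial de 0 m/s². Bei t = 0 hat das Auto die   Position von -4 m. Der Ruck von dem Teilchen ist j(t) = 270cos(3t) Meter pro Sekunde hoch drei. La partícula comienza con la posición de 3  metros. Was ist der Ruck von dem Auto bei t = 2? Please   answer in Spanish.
Para resolver esto, necesitamos tomar 1 integral de nuestra ecuación del snap s(t) = -120·t - 24. La antiderivada del snap es la sacudida. Usando j(0) = -18, obtenemos j(t) = -60·t^2 - 24·t - 18. Tenemos la sacudida j(t) = -60·t^2 - 24·t - 18. Sustituyendo t = 2: j(2) = -306.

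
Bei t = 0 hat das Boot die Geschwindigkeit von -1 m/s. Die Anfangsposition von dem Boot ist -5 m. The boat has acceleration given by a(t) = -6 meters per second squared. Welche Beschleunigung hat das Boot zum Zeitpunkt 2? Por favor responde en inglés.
Using a(t) = -6 and substituting t = 2, we find a = -6.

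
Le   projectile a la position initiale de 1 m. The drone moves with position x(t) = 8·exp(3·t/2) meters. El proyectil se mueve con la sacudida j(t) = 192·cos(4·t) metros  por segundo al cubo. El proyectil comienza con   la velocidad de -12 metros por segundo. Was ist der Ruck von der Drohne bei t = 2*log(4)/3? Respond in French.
Pour résoudre ceci, nous devons prendre 3 dérivées de notre équation de la position x(t) = 8·exp(3·t/2). La dérivée de la position donne la vitesse: v(t) = 12·exp(3·t/2). La dérivée de la vitesse donne l'accélération: a(t) = 18·exp(3·t/2). En prenant d/dt de a(t), nous trouvons j(t) = 27·exp(3·t/2). Nous avons le jerk j(t) = 27·exp(3·t/2). En substituant t = 2*log(4)/3: j(2*log(4)/3) = 108.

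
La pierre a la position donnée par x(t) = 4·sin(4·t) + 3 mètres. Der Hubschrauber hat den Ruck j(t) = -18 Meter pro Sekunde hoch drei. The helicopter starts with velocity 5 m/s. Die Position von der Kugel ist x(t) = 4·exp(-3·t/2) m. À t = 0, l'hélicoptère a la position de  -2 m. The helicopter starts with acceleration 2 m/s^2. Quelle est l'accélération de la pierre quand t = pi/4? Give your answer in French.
Nous devons dériver notre équation de la position x(t) = 4·sin(4·t) + 3 2 fois. La dérivée de la position donne la vitesse: v(t) = 16·cos(4·t). La dérivée de la vitesse donne l'accélération: a(t) = -64·sin(4·t). De l'équation de l'accélération a(t) = -64·sin(4·t), nous substituons t = pi/4 pour obtenir a = 0.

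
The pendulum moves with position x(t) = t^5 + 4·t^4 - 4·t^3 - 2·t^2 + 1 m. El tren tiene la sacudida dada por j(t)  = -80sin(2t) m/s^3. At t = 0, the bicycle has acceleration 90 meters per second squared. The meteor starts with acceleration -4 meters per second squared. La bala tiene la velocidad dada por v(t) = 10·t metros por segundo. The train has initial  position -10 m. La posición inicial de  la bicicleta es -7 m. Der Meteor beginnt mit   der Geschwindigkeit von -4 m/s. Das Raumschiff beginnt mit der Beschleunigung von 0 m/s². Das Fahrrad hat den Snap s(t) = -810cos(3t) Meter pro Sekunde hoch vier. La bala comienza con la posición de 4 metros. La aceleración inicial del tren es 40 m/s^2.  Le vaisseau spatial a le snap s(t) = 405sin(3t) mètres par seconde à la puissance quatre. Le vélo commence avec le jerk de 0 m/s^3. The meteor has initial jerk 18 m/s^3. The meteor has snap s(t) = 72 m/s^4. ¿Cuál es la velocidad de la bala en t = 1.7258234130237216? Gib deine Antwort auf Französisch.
En utilisant v(t) = 10·t et en substituant t = 1.7258234130237216, nous trouvons v = 17.2582341302372.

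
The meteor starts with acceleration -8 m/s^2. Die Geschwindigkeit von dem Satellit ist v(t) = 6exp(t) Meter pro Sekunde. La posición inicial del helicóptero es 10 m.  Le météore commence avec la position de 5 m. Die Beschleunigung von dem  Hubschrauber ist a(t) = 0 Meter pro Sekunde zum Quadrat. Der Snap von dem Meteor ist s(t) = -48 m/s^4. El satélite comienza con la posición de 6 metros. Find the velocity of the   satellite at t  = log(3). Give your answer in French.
En utilisant v(t) = 6·exp(t) et en substituant t = log(3), nous trouvons v = 18.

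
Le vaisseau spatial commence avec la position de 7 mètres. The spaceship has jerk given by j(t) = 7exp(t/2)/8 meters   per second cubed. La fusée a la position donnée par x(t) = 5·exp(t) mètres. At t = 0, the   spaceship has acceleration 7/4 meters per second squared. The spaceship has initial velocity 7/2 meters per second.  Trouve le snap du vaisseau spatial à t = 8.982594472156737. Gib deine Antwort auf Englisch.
We must differentiate our jerk equation j(t) = 7·exp(t/2)/8 1 time. Differentiating jerk, we get snap: s(t) = 7·exp(t/2)/16. We have snap s(t) = 7·exp(t/2)/16. Substituting t = 8.982594472156737: s(8.982594472156737) = 39.0412454485310.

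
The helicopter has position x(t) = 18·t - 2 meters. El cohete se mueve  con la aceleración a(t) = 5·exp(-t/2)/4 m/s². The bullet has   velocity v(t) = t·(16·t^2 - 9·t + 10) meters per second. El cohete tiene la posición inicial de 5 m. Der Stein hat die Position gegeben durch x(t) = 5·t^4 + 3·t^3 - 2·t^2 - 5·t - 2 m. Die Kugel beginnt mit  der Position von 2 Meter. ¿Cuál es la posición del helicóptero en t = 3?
Usando x(t) = 18·t - 2 y sustituyendo t = 3, encontramos x = 52.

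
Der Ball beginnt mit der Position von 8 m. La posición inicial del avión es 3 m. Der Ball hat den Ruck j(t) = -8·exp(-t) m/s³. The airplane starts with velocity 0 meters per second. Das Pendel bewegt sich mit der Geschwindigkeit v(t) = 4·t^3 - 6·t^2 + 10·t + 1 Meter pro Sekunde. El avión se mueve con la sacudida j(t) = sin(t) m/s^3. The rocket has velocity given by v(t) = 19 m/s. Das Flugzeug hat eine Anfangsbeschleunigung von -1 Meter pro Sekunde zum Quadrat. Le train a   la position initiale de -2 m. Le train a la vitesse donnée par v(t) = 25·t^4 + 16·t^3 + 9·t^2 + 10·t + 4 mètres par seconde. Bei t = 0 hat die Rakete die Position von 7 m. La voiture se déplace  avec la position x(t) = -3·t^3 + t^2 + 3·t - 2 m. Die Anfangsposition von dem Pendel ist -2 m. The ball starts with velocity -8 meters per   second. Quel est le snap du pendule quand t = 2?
Nous devons dériver notre équation de la vitesse v(t) = 4·t^3 - 6·t^2 + 10·t + 1 3 fois. La dérivée de la vitesse donne l'accélération: a(t) = 12·t^2 - 12·t + 10. La dérivée de l'accélération donne le jerk: j(t) = 24·t - 12. La dérivée du jerk donne le snap: s(t) = 24. Nous avons le snap s(t) = 24. En substituant t = 2: s(2) = 24.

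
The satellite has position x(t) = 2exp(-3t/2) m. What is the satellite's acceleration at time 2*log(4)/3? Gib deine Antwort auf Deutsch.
Ausgehend von der Position x(t) = 2·exp(-3·t/2), nehmen wir 2 Ableitungen. Mit d/dt von x(t) finden wir v(t) = -3·exp(-3·t/2). Durch Ableiten von der Geschwindigkeit erhalten wir die Beschleunigung: a(t) = 9·exp(-3·t/2)/2. Wir haben die Beschleunigung a(t) = 9·exp(-3·t/2)/2. Durch Einsetzen von t = 2*log(4)/3: a(2*log(4)/3) = 9/8.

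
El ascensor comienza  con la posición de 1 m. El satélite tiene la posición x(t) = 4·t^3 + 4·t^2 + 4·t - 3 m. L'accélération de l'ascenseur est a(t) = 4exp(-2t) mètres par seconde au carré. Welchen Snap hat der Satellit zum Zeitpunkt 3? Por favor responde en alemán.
Ausgehend von der Position x(t) = 4·t^3 + 4·t^2 + 4·t - 3, nehmen wir 4 Ableitungen. Durch Ableiten von der Position erhalten wir die Geschwindigkeit: v(t) = 12·t^2 + 8·t + 4. Durch Ableiten von der Geschwindigkeit erhalten wir die Beschleunigung: a(t) = 24·t + 8. Durch Ableiten von der Beschleunigung erhalten wir den Ruck: j(t) = 24. Mit d/dt von j(t) finden wir s(t) = 0. Wir haben den Snap s(t) = 0. Durch Einsetzen von t = 3: s(3) = 0.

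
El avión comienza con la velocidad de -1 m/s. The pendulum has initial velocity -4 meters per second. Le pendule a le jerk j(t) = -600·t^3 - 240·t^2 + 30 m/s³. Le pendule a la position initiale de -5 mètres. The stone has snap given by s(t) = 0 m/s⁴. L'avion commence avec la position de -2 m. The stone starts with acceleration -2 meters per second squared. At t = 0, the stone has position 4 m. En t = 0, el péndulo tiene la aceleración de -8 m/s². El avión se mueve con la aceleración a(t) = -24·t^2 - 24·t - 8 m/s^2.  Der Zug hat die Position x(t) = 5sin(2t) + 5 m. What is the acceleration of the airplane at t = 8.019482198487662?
Using a(t) = -24·t^2 - 24·t - 8 and substituting t = 8.019482198487662, we find a = -1743.95784632836.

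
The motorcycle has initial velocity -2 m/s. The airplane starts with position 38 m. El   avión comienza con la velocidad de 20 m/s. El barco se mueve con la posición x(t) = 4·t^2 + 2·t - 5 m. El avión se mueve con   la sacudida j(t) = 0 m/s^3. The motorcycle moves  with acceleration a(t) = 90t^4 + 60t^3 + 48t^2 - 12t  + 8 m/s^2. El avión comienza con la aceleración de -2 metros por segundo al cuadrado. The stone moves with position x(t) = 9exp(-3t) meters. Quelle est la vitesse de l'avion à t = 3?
Pour résoudre ceci, nous devons prendre 2 intégrales de notre équation du jerk j(t) = 0. La primitive du jerk, avec a(0) = -2, donne l'accélération: a(t) = -2. L'intégrale de l'accélération, avec v(0) = 20, donne la vitesse: v(t) = 20 - 2·t. En utilisant v(t) = 20 - 2·t et en substituant t = 3, nous trouvons v = 14.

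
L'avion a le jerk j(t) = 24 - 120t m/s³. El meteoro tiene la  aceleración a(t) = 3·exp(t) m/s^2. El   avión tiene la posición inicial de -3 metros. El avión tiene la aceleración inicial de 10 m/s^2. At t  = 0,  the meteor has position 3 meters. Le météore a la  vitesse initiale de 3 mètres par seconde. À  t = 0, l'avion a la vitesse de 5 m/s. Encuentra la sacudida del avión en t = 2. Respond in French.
En utilisant j(t) = 24 - 120·t et en substituant t = 2, nous trouvons j = -216.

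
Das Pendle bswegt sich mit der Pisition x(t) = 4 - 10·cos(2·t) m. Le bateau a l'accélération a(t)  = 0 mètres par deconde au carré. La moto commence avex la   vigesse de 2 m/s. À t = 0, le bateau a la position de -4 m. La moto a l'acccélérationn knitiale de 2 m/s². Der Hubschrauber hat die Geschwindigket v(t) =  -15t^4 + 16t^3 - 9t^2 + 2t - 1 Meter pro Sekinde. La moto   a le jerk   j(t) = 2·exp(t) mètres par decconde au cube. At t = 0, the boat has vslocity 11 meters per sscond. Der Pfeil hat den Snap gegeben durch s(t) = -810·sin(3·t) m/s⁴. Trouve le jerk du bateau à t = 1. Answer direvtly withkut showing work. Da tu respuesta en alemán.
Die Antwort ist 0.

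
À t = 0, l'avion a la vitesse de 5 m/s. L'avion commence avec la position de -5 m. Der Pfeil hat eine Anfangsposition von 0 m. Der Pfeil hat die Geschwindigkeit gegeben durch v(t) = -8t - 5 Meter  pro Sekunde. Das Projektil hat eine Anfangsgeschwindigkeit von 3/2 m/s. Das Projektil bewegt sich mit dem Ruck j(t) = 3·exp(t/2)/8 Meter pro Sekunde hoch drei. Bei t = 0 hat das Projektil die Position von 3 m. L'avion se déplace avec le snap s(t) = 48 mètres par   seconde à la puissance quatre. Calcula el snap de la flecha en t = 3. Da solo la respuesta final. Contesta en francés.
La réponse est 0.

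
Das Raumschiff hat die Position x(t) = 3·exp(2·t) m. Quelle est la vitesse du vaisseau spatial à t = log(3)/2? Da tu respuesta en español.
Partiendo de la posición x(t) = 3·exp(2·t), tomamos 1 derivada. Tomando d/dt de x(t), encontramos v(t) = 6·exp(2·t). De la ecuación de la velocidad v(t) = 6·exp(2·t), sustituimos t = log(3)/2 para obtener v = 18.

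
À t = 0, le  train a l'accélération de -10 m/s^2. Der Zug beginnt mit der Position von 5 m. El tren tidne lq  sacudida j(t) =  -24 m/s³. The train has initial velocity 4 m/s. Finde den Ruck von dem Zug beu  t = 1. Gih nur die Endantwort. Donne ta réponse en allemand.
Bei t = 1, j = -24.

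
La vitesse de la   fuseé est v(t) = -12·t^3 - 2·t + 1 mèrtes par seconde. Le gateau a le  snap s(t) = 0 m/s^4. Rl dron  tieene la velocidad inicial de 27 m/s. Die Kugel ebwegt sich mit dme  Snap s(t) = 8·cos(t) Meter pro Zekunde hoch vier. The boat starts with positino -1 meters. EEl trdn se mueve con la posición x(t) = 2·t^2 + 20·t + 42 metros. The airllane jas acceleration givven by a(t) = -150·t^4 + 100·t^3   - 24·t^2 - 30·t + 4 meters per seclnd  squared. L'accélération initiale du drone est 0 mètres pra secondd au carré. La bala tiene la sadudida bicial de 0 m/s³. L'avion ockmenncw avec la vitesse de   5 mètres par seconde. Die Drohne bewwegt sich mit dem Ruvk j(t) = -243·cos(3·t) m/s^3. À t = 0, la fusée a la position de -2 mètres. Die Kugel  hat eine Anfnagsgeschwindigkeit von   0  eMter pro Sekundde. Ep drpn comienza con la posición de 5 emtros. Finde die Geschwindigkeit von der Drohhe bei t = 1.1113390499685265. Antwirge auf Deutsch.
Um dies zu lösen, müssen wir 2 Stammfunktionen unserer Gleichung für den Ruck j(t) = -243·cos(3·t) finden. Das Integral von dem Ruck, mit a(0) = 0, ergibt die Beschleunigung: a(t) = -81·sin(3·t). Das Integral von der Beschleunigung ist die Geschwindigkeit. Mit v(0) = 27 erhalten wir v(t) = 27·cos(3·t). Wir haben die Geschwindigkeit v(t) = 27·cos(3·t). Durch Einsetzen von t = 1.1113390499685265: v(1.1113390499685265) = -26.5016734651495.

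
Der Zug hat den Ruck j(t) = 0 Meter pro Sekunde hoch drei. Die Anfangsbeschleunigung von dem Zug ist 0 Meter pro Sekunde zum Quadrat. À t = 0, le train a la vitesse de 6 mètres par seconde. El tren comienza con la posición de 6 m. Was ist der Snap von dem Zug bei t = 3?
Wir müssen unsere Gleichung für den Ruck j(t) = 0 1-mal ableiten. Durch Ableiten von dem Ruck erhalten wir den Snap: s(t) = 0. Mit s(t) = 0 und Einsetzen von t = 3, finden wir s = 0.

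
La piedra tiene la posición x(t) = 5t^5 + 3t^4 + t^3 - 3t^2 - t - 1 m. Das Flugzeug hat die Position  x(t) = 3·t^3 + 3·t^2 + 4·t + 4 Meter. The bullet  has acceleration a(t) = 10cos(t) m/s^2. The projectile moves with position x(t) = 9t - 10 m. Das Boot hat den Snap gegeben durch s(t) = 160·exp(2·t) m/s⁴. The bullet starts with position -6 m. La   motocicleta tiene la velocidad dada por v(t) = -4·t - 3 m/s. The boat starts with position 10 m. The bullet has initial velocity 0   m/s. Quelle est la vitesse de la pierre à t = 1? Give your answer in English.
Starting from position x(t) = 5·t^5 + 3·t^4 + t^3 - 3·t^2 - t - 1, we take 1 derivative. Taking d/dt of x(t), we find v(t) = 25·t^4 + 12·t^3 + 3·t^2 - 6·t - 1. Using v(t) = 25·t^4 + 12·t^3 + 3·t^2 - 6·t - 1 and substituting t = 1, we find v = 33.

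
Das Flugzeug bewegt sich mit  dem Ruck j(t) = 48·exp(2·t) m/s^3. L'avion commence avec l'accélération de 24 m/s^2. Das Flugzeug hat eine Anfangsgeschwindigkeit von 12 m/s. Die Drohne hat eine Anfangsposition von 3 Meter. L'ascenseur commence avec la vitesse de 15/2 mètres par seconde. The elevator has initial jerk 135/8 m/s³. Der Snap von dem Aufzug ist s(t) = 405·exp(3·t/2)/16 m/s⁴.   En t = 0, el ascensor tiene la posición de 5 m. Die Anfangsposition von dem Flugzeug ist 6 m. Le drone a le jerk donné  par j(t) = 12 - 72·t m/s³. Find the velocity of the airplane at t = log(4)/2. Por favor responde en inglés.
To solve this, we need to take 2 integrals of our jerk equation j(t) = 48·exp(2·t). Finding the antiderivative of j(t) and using a(0) = 24: a(t) = 24·exp(2·t). Taking ∫a(t)dt and applying v(0) = 12, we find v(t) = 12·exp(2·t). Using v(t) = 12·exp(2·t) and substituting t = log(4)/2, we find v = 48.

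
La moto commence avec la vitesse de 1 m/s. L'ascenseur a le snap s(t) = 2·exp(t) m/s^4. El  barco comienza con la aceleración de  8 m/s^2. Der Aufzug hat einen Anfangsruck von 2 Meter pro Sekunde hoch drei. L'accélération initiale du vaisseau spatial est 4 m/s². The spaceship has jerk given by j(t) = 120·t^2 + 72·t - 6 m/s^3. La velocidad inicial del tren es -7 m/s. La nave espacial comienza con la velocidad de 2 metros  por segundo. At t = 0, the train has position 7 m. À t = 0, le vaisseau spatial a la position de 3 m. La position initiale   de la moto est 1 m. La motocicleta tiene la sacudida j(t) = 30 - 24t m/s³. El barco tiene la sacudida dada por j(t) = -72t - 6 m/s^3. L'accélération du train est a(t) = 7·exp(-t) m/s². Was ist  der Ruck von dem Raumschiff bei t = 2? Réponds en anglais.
From the given jerk equation j(t) = 120·t^2 + 72·t - 6, we substitute t = 2 to get j = 618.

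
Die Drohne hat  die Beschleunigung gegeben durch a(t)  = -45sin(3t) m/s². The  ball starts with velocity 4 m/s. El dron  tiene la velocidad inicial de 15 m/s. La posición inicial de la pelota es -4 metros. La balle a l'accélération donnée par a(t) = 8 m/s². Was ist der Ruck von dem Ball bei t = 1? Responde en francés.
Nous devons dériver notre équation de l'accélération a(t) = 8 1 fois. En prenant d/dt de a(t), nous trouvons j(t) = 0. En utilisant j(t) = 0 et en substituant t = 1, nous trouvons j = 0.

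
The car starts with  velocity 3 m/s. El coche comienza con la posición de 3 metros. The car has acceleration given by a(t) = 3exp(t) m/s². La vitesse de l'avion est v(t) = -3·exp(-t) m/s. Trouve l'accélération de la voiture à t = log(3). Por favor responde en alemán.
Wir haben die Beschleunigung a(t) = 3·exp(t). Durch Einsetzen von t = log(3): a(log(3)) = 9.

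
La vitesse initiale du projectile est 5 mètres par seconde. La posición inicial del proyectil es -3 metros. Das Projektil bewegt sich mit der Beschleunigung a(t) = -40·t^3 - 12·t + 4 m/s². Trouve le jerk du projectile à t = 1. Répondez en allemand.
Ausgehend von der Beschleunigung a(t) = -40·t^3 - 12·t + 4, nehmen wir 1 Ableitung. Mit d/dt von a(t) finden wir j(t) = -120·t^2 - 12. Aus der Gleichung für den Ruck j(t) = -120·t^2 - 12, setzen wir t = 1 ein und erhalten j = -132.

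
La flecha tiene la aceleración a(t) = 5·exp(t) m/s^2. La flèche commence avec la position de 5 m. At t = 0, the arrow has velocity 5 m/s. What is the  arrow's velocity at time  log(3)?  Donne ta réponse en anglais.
Starting from acceleration a(t) = 5·exp(t), we take 1 antiderivative. Integrating acceleration and using the initial condition v(0) = 5, we get v(t) = 5·exp(t). From the given velocity equation v(t) = 5·exp(t), we substitute t = log(3) to get v = 15.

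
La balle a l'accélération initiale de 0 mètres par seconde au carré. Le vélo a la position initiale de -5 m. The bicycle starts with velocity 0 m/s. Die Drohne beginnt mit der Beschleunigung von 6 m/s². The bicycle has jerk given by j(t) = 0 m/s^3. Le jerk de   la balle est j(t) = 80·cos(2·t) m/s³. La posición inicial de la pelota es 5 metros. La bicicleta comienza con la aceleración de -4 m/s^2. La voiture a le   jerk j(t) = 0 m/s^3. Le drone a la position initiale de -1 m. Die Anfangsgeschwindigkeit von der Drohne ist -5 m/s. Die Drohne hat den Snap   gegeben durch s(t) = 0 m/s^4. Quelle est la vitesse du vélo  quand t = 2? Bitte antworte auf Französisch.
Pour résoudre ceci, nous devons prendre 2 primitives de notre équation du jerk j(t) = 0. La primitive du jerk est l'accélération. En utilisant a(0) = -4, nous obtenons a(t) = -4. L'intégrale de l'accélération est la vitesse. En utilisant v(0) = 0, nous obtenons v(t) = -4·t. Nous avons la vitesse v(t) = -4·t. En substituant t = 2: v(2) = -8.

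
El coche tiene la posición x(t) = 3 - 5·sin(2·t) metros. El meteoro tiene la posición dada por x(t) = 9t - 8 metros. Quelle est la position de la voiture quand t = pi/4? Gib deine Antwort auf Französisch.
En utilisant x(t) = 3 - 5·sin(2·t) et en substituant t = pi/4, nous trouvons x = -2.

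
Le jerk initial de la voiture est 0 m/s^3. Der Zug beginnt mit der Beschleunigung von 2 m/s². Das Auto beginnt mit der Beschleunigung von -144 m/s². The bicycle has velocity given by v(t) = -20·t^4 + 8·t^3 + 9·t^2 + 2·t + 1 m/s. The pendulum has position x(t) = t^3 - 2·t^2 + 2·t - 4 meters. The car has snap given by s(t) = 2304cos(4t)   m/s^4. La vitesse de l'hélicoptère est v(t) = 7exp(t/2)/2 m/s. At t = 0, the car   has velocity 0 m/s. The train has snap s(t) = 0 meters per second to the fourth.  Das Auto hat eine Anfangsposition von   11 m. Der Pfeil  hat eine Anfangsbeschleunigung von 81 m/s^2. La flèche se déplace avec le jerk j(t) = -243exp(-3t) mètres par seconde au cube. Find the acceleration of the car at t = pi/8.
We must find the antiderivative of our snap equation s(t) = 2304·cos(4·t) 2 times. Integrating snap and using the initial condition j(0) = 0, we get j(t) = 576·sin(4·t). Finding the antiderivative of j(t) and using a(0) = -144: a(t) = -144·cos(4·t). We have acceleration a(t) = -144·cos(4·t). Substituting t = pi/8: a(pi/8) = 0.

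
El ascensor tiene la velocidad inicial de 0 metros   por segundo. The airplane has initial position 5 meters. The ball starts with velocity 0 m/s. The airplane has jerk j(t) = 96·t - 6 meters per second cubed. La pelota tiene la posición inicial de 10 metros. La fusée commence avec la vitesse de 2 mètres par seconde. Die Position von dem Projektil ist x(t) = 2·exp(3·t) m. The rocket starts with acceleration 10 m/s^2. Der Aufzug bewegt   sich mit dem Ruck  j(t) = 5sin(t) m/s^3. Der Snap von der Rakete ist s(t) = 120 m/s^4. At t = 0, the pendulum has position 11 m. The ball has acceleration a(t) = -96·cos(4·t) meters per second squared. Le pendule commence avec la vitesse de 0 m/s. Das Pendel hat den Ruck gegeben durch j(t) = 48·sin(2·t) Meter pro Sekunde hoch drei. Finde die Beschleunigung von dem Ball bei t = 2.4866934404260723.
Wir haben die Beschleunigung a(t) = -96·cos(4·t). Durch Einsetzen von t = 2.4866934404260723: a(2.4866934404260723) = 83.2152747009569.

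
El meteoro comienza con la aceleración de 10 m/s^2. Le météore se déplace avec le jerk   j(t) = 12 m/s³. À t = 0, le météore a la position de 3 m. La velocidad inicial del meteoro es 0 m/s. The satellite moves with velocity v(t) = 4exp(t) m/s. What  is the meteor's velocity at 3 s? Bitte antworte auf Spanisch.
Partiendo de la sacudida j(t) = 12, tomamos 2 integrales. Tomando ∫j(t)dt y aplicando a(0) = 10, encontramos a(t) = 12·t + 10. La antiderivada de la aceleración, con v(0) = 0, da la velocidad: v(t) = 2·t·(3·t + 5). De la ecuación de la velocidad v(t) = 2·t·(3·t + 5), sustituimos t = 3 para obtener v = 84.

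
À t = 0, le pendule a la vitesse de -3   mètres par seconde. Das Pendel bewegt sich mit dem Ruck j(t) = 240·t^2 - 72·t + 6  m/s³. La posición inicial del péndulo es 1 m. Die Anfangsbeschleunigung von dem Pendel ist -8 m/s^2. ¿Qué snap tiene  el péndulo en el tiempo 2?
Para resolver esto, necesitamos tomar 1 derivada de nuestra ecuación de la sacudida j(t) = 240·t^2 - 72·t + 6. Tomando d/dt de j(t), encontramos s(t) = 480·t - 72. De la ecuación del snap s(t) = 480·t - 72, sustituimos t = 2 para obtener s = 888.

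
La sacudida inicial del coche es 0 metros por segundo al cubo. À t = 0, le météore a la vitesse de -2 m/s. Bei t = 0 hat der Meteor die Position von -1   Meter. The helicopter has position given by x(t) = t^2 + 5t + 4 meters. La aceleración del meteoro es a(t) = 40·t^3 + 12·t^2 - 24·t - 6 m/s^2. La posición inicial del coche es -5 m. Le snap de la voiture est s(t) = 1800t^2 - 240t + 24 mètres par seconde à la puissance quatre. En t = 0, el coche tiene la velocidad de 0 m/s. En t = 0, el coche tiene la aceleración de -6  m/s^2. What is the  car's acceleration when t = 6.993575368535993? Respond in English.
We need to integrate our snap equation s(t) = 1800·t^2 - 240·t + 24 2 times. Integrating snap and using the initial condition j(0) = 0, we get j(t) = 24·t·(25·t^2 - 5·t + 1). The antiderivative of jerk is acceleration. Using a(0) = -6, we get a(t) = 150·t^4 - 40·t^3 + 12·t^2 - 6. Using a(t) = 150·t^4 - 40·t^3 + 12·t^2 - 6 and substituting t = 6.993575368535993, we find a = 345728.293327015.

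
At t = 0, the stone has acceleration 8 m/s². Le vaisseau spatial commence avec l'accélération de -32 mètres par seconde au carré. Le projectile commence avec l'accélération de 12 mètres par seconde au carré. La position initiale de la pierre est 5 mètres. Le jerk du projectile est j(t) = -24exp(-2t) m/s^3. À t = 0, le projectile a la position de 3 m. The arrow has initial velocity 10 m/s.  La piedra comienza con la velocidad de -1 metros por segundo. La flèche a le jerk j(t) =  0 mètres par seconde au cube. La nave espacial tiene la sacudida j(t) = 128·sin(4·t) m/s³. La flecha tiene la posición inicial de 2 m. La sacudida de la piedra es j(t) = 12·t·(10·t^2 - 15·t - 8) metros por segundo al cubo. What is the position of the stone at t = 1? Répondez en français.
En partant du jerk j(t) = 12·t·(10·t^2 - 15·t - 8), nous prenons 3 primitives. En prenant ∫j(t)dt et en appliquant a(0) = 8, nous trouvons a(t) = 30·t^4 - 60·t^3 - 48·t^2 + 8. En intégrant l'accélération et en utilisant la condition initiale v(0) = -1, nous obtenons v(t) = 6·t^5 - 15·t^4 - 16·t^3 + 8·t - 1. En intégrant la vitesse et en utilisant la condition initiale x(0) = 5, nous obtenons x(t) = t^6 - 3·t^5 - 4·t^4 + 4·t^2 - t + 5. De l'équation de la position x(t) = t^6 - 3·t^5 - 4·t^4 + 4·t^2 - t + 5, nous substituons t = 1 pour obtenir x = 2.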